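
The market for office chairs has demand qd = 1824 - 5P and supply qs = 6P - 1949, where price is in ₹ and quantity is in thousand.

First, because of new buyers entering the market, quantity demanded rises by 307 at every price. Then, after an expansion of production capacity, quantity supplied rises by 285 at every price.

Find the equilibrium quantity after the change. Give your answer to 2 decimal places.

Before the shock: 1824 - 5P = 6P - 1949 ⇒ 3773 = 11P ⇒ P = 343, q = 109.
The shock moves the curves to qd = 2131 - 5P and qs = 6P - 1664.
New equilibrium: 2131 - 5P = 6P - 1664 ⇒ 3795 = 11P ⇒ P = 345, q = 406.

406.00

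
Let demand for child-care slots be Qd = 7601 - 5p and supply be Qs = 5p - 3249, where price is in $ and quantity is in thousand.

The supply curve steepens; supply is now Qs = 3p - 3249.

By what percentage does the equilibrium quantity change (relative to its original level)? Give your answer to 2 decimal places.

Solve the original market: 7601 - 5p = 5p - 3249, hence p = 1085 and Q = 2176.
The shock moves the curves to Qd = 7601 - 5p and Qs = 3p - 3249.
New equilibrium: 7601 - 5p = 3p - 3249 ⇒ 10850 = 8p ⇒ p = 1356.25, Q = 819.75.
%ΔQ = (819.75 − 2176) / 2176 × 100 = -62.33%.

-62.33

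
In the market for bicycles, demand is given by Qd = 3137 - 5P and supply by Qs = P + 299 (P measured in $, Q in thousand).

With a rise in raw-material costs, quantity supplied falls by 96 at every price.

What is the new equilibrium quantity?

692

Before the shock: 3137 - 5P = P + 299 ⇒ 2838 = 6P ⇒ P = 473, Q = 772.
The shock moves the curves to Qd = 3137 - 5P and Qs = P + 203.
Setting them equal: 3137 - 5P = P + 203 → 2934 = 6P, so P = 489 and Q = 692.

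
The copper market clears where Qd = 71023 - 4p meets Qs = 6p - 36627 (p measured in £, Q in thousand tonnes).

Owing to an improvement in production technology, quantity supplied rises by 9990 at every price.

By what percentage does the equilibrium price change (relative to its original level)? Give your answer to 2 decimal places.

Before the shock: 71023 - 4p = 6p - 36627 ⇒ 107650 = 10p ⇒ p = 10765, Q = 27963.
The new curves are Qd = 71023 - 4p (demand) and Qs = 6p - 26637 (supply).
New equilibrium: 71023 - 4p = 6p - 26637 ⇒ 97660 = 10p ⇒ p = 9766, Q = 31959.
%Δp = (9766 − 10765) / 10765 × 100 = -9.28%.

-9.28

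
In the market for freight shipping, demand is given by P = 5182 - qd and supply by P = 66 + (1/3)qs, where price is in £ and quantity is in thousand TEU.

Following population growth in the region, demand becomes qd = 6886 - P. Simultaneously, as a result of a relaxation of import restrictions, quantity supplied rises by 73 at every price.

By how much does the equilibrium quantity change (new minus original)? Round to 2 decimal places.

+1296.25

Solve the original market: 5182 - P = 3P - 198, hence P = 1345 and q = 3837.
The new curves are qd = 6886 - P (demand) and qs = 3P - 125 (supply).
New equilibrium: 6886 - P = 3P - 125 ⇒ 7011 = 4P ⇒ P = 1752.75, q = 5133.25.
Δq = 5133.25 − 3837 = +1296.25.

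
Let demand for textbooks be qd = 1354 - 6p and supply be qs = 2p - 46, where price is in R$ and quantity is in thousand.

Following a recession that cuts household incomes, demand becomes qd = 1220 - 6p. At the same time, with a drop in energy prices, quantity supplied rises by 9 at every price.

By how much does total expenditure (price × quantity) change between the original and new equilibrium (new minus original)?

Solve the original market: 1354 - 6p = 2p - 46, hence p = 175 and q = 304.
The new curves are qd = 1220 - 6p (demand) and qs = 2p - 37 (supply).
New equilibrium: 1220 - 6p = 2p - 37 ⇒ 1257 = 8p ⇒ p = 157.125, q = 277.25.
Expenditure moves from 175×304 = 53200 to 157.125×277.25 = 43562.90625; change = -9637.09375.

-9637.09375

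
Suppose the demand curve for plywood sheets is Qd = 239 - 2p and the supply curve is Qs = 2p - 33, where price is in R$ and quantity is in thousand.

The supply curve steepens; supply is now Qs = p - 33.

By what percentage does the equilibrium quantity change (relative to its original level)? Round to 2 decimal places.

Initially, 239 - 2p = 2p - 33, so 272 = 4p and p = 68, Q = 103.
After the shift, demand is Qd = 239 - 2p and supply is Qs = p - 33.
Equate the new curves: 239 - 2p = p - 33, giving 272 = 3p, p = 272/3 ≈ 90.6667, Q = 173/3 ≈ 57.6667.
%ΔQ = (57.6667 − 103) / 103 × 100 = -44.01%.

-44.01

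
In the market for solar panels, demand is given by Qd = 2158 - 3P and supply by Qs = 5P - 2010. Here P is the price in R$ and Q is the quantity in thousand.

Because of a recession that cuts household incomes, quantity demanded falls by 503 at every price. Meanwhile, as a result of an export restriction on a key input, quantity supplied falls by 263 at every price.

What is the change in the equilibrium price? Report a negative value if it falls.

-30

Initially, 2158 - 3P = 5P - 2010, so 4168 = 8P and P = 521, Q = 595.
With the change applied: demand Qd = 1655 - 3P, supply Qs = 5P - 2273.
New equilibrium: 1655 - 3P = 5P - 2273 ⇒ 3928 = 8P ⇒ P = 491, Q = 182.
ΔP = 491 − 521 = -30.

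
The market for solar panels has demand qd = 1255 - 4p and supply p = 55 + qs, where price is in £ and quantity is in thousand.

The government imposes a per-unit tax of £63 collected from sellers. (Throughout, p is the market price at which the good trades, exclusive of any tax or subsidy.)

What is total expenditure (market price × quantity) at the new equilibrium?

Before the shock: 1255 - 4p = p - 55 ⇒ 1310 = 5p ⇒ p = 262, q = 207.
Since sellers keep the price net of the tax, the effective supply curve becomes qs = p - 118.
Setting them equal: 1255 - 4p = p - 118 → 1373 = 5p, so p = 274.6 and q = 156.6.
New expenditure = 274.6 × 156.6 = 43002.36.

43002.36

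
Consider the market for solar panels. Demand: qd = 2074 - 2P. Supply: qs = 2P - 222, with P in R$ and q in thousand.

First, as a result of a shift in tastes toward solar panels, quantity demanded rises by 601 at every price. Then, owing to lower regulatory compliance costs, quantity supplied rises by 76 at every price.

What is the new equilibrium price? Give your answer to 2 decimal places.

705.25

Original equilibrium: 2074 - 2P = 2P - 222 gives 2296 = 4P, so P = 574 and q = 926.
The shock moves the curves to qd = 2675 - 2P and qs = 2P - 146.
Equate the new curves: 2675 - 2P = 2P - 146, giving 2821 = 4P, P = 705.25, q = 1264.5.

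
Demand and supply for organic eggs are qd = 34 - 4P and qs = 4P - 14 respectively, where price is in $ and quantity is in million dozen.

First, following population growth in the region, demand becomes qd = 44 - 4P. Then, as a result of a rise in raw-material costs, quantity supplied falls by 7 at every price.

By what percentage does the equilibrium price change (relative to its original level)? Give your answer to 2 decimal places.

Initially, 34 - 4P = 4P - 14, so 48 = 8P and P = 6, q = 10.
With the change applied: demand qd = 44 - 4P, supply qs = 4P - 21.
Setting them equal: 44 - 4P = 4P - 21 → 65 = 8P, so P = 8.125 and q = 11.5.
%ΔP = (8.125 − 6) / 6 × 100 = +35.42%.

+35.42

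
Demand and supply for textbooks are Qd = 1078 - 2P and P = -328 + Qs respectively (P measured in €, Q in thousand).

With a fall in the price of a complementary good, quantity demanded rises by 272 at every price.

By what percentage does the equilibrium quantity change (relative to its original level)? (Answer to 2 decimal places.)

Initially, 1078 - 2P = P + 328, so 750 = 3P and P = 250, Q = 578.
The new curves are Qd = 1350 - 2P (demand) and Qs = P + 328 (supply).
Clearing the new market: 1350 - 2P = P + 328, so P = 1022/3 ≈ 340.6667 and Q = 2006/3 ≈ 668.6667.
%ΔQ = (668.6667 − 578) / 578 × 100 = +15.69%.

+15.69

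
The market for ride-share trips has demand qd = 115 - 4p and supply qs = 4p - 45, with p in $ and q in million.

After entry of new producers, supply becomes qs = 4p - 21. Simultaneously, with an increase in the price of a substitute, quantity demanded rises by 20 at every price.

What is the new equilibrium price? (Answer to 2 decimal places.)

Initially, 115 - 4p = 4p - 45, so 160 = 8p and p = 20, q = 35.
The new curves are qd = 135 - 4p (demand) and qs = 4p - 21 (supply).
Clearing the new market: 135 - 4p = 4p - 21, so p = 19.5 and q = 57.

19.50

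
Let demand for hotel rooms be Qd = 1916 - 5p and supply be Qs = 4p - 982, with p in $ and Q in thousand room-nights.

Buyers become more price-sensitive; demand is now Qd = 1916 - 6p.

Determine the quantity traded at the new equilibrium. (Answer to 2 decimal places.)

177.20

Original equilibrium: 1916 - 5p = 4p - 982 gives 2898 = 9p, so p = 322 and Q = 306.
The new curves are Qd = 1916 - 6p (demand) and Qs = 4p - 982 (supply).
Clearing the new market: 1916 - 6p = 4p - 982, so p = 289.8 and Q = 177.2.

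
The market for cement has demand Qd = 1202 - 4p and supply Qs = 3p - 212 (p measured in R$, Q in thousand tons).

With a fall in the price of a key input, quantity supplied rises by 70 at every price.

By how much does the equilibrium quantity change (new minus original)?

Before the shock: 1202 - 4p = 3p - 212 ⇒ 1414 = 7p ⇒ p = 202, Q = 394.
After the shift, demand is Qd = 1202 - 4p and supply is Qs = 3p - 142.
Equate the new curves: 1202 - 4p = 3p - 142, giving 1344 = 7p, p = 192, Q = 434.
ΔQ = 434 − 394 = +40.

+40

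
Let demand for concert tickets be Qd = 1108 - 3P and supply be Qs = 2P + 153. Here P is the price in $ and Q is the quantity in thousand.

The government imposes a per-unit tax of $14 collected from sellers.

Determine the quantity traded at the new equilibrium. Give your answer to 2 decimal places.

518.20

Original equilibrium: 1108 - 3P = 2P + 153 gives 955 = 5P, so P = 191 and Q = 535.
Since sellers keep the price net of the tax, the effective supply curve becomes Qs = 2P + 125.
Clearing the new market: 1108 - 3P = 2P + 125, so P = 196.6 and Q = 518.2.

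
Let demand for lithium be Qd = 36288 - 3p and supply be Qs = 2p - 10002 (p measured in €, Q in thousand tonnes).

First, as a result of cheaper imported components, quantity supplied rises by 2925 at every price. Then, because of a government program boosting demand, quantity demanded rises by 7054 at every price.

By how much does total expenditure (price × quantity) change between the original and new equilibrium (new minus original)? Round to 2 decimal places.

Solve the original market: 36288 - 3p = 2p - 10002, hence p = 9258 and Q = 8514.
The new curves are Qd = 43342 - 3p (demand) and Qs = 2p - 7077 (supply).
New equilibrium: 43342 - 3p = 2p - 7077 ⇒ 50419 = 5p ⇒ p = 10083.8, Q = 13090.6.
Expenditure moves from 9258×8514 = 78822612 to 10083.8×13090.6 = 132002992.28; change = +53180380.28.

+53180380.28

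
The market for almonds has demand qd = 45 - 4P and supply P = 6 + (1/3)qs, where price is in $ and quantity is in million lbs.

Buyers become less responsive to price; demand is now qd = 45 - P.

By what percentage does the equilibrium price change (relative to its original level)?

+75

Original equilibrium: 45 - 4P = 3P - 18 gives 63 = 7P, so P = 9 and q = 9.
The shock moves the curves to qd = 45 - P and qs = 3P - 18.
Setting them equal: 45 - P = 3P - 18 → 63 = 4P, so P = 15.75 and q = 29.25.
%ΔP = (15.75 − 9) / 9 × 100 = +75%.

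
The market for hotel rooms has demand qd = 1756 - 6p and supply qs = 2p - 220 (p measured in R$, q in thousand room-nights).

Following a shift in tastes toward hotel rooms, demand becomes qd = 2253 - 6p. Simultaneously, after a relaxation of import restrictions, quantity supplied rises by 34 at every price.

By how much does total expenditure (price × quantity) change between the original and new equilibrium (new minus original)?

+61512.78125

Solve the original market: 1756 - 6p = 2p - 220, hence p = 247 and q = 274.
After the shift, demand is qd = 2253 - 6p and supply is qs = 2p - 186.
Setting them equal: 2253 - 6p = 2p - 186 → 2439 = 8p, so p = 304.875 and q = 423.75.
Expenditure moves from 247×274 = 67678 to 304.875×423.75 = 129190.78125; change = +61512.78125.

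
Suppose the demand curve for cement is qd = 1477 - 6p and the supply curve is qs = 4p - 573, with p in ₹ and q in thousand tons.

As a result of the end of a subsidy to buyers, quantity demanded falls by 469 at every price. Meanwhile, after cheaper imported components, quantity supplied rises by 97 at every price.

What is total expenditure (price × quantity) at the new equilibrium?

17451.84

Original equilibrium: 1477 - 6p = 4p - 573 gives 2050 = 10p, so p = 205 and q = 247.
The shock moves the curves to qd = 1008 - 6p and qs = 4p - 476.
Setting them equal: 1008 - 6p = 4p - 476 → 1484 = 10p, so p = 148.4 and q = 117.6.
New expenditure = 148.4 × 117.6 = 17451.84.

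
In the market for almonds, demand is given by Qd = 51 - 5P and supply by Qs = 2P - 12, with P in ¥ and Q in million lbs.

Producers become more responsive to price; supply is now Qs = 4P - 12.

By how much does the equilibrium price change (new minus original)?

-2

Before the shock: 51 - 5P = 2P - 12 ⇒ 63 = 7P ⇒ P = 9, Q = 6.
The shock moves the curves to Qd = 51 - 5P and Qs = 4P - 12.
Clearing the new market: 51 - 5P = 4P - 12, so P = 7 and Q = 16.
ΔP = 7 − 9 = -2.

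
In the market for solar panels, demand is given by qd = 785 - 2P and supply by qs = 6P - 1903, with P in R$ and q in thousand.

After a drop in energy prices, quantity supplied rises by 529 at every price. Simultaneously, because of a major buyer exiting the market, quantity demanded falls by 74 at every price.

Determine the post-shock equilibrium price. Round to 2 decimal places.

260.63

Before the shock: 785 - 2P = 6P - 1903 ⇒ 2688 = 8P ⇒ P = 336, q = 113.
With the change applied: demand qd = 711 - 2P, supply qs = 6P - 1374.
Equate the new curves: 711 - 2P = 6P - 1374, giving 2085 = 8P, P = 260.625, q = 189.75.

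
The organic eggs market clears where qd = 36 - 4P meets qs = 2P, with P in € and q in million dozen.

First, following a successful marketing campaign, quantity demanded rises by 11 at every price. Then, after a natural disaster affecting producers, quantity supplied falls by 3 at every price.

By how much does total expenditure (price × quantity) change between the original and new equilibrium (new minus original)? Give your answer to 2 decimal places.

Solve the original market: 36 - 4P = 2P, hence P = 6 and q = 12.
With the change applied: demand qd = 47 - 4P, supply qs = 2P - 3.
Setting them equal: 47 - 4P = 2P - 3 → 50 = 6P, so P = 25/3 ≈ 8.3333 and q = 41/3 ≈ 13.6667.
Expenditure moves from 6×12 = 72 to 8.3333×13.6667 = 113.8889; change = +41.89.

+41.89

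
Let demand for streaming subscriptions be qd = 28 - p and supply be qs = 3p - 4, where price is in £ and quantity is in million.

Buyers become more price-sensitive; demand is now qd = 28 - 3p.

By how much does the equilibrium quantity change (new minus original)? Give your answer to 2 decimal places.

-8.00

Before the shock: 28 - p = 3p - 4 ⇒ 32 = 4p ⇒ p = 8, q = 20.
The new curves are qd = 28 - 3p (demand) and qs = 3p - 4 (supply).
Equate the new curves: 28 - 3p = 3p - 4, giving 32 = 6p, p = 16/3 ≈ 5.3333, q = 12.
Δq = 12 − 20 = -8.00.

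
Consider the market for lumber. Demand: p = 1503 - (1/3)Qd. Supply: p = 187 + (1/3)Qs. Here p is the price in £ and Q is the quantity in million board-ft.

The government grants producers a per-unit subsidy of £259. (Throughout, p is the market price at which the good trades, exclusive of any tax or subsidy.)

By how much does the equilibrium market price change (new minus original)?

Original equilibrium: 4509 - 3p = 3p - 561 gives 5070 = 6p, so p = 845 and Q = 1974.
Since sellers receive the price plus the subsidy, the effective supply curve becomes Qs = 3p + 216.
Clearing the new market: 4509 - 3p = 3p + 216, so p = 715.5 and Q = 2362.5.
Δp = 715.5 − 845 = -129.5.

-129.5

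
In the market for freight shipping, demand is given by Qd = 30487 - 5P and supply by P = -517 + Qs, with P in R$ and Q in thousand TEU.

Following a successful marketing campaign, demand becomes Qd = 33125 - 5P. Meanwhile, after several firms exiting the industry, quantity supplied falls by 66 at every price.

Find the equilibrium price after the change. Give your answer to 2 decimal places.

5445.67

Before the shock: 30487 - 5P = P + 517 ⇒ 29970 = 6P ⇒ P = 4995, Q = 5512.
With the change applied: demand Qd = 33125 - 5P, supply Qs = P + 451.
Setting them equal: 33125 - 5P = P + 451 → 32674 = 6P, so P = 16337/3 ≈ 5445.6667 and Q = 17690/3 ≈ 5896.6667.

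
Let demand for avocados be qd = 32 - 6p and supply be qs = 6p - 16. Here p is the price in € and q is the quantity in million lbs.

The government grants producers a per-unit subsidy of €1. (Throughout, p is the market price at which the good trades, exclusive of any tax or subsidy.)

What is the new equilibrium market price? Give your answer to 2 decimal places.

Before the shock: 32 - 6p = 6p - 16 ⇒ 48 = 12p ⇒ p = 4, q = 8.
Since sellers receive the price plus the subsidy, the effective supply curve becomes qs = 6p - 10.
Clearing the new market: 32 - 6p = 6p - 10, so p = 3.5 and q = 11.

3.50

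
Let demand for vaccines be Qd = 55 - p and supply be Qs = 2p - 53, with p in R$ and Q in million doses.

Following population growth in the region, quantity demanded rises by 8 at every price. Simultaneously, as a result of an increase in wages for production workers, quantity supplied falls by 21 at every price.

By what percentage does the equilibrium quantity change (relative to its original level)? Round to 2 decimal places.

-8.77

Solve the original market: 55 - p = 2p - 53, hence p = 36 and Q = 19.
The shock moves the curves to Qd = 63 - p and Qs = 2p - 74.
New equilibrium: 63 - p = 2p - 74 ⇒ 137 = 3p ⇒ p = 137/3 ≈ 45.6667, Q = 52/3 ≈ 17.3333.
%ΔQ = (17.3333 − 19) / 19 × 100 = -8.77%.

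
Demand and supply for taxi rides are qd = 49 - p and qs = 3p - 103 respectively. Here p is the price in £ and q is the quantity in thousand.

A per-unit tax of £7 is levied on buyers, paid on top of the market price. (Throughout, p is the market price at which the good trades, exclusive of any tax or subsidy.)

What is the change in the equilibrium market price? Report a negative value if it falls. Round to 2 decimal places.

Solve the original market: 49 - p = 3p - 103, hence p = 38 and q = 11.
Since buyers pay the price plus the tax, the effective demand curve becomes qd = 42 - p.
Clearing the new market: 42 - p = 3p - 103, so p = 36.25 and q = 5.75.
Δp = 36.25 − 38 = -1.75.

-1.75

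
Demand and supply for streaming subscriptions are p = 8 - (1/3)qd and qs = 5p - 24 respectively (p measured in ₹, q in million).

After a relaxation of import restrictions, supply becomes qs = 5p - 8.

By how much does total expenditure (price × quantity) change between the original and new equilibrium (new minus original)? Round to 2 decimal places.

+12.00

Initially, 24 - 3p = 5p - 24, so 48 = 8p and p = 6, q = 6.
The shock moves the curves to qd = 24 - 3p and qs = 5p - 8.
Setting them equal: 24 - 3p = 5p - 8 → 32 = 8p, so p = 4 and q = 12.
Expenditure moves from 6×6 = 36 to 4×12 = 48; change = +12.00.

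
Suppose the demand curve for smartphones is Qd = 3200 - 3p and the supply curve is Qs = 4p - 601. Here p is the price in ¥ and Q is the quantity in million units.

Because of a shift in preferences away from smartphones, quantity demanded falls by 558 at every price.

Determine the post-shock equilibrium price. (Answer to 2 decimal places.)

Solve the original market: 3200 - 3p = 4p - 601, hence p = 543 and Q = 1571.
With the change applied: demand Qd = 2642 - 3p, supply Qs = 4p - 601.
Equate the new curves: 2642 - 3p = 4p - 601, giving 3243 = 7p, p = 3243/7 ≈ 463.2857, Q = 8765/7 ≈ 1252.1429.

463.29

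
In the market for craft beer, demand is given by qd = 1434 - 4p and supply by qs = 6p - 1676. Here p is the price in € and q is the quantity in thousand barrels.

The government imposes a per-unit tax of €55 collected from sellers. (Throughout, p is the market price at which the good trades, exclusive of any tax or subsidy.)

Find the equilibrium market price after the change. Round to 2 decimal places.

Before the shock: 1434 - 4p = 6p - 1676 ⇒ 3110 = 10p ⇒ p = 311, q = 190.
Since sellers keep the price net of the tax, the effective supply curve becomes qs = 6p - 2006.
Clearing the new market: 1434 - 4p = 6p - 2006, so p = 344 and q = 58.

344.00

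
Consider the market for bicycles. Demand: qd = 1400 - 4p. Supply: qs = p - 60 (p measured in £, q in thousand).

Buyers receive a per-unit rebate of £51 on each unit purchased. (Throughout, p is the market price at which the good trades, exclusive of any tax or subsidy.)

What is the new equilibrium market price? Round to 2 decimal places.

332.80

Initially, 1400 - 4p = p - 60, so 1460 = 5p and p = 292, q = 232.
Since buyers' out-of-pocket price is the market price minus the rebate, the effective demand curve becomes qd = 1604 - 4p.
Equate the new curves: 1604 - 4p = p - 60, giving 1664 = 5p, p = 332.8, q = 272.8.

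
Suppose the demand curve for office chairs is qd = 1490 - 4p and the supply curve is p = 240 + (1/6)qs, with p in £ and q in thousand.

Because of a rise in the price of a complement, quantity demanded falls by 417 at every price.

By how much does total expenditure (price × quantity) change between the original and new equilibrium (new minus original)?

-76135.86

Before the shock: 1490 - 4p = 6p - 1440 ⇒ 2930 = 10p ⇒ p = 293, q = 318.
With the change applied: demand qd = 1073 - 4p, supply qs = 6p - 1440.
Clearing the new market: 1073 - 4p = 6p - 1440, so p = 251.3 and q = 67.8.
Expenditure moves from 293×318 = 93174 to 251.3×67.8 = 17038.14; change = -76135.86.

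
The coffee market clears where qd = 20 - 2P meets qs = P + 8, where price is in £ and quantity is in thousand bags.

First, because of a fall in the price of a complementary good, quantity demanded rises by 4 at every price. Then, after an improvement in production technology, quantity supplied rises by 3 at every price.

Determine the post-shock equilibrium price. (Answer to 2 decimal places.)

4.33

Original equilibrium: 20 - 2P = P + 8 gives 12 = 3P, so P = 4 and q = 12.
After the shift, demand is qd = 24 - 2P and supply is qs = P + 11.
Clearing the new market: 24 - 2P = P + 11, so P = 13/3 ≈ 4.3333 and q = 46/3 ≈ 15.3333.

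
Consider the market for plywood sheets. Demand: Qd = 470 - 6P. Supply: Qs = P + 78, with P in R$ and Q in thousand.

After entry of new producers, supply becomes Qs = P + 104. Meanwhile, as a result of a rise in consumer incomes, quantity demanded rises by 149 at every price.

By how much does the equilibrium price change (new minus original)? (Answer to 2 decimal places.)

+17.57

Initially, 470 - 6P = P + 78, so 392 = 7P and P = 56, Q = 134.
The shock moves the curves to Qd = 619 - 6P and Qs = P + 104.
Setting them equal: 619 - 6P = P + 104 → 515 = 7P, so P = 515/7 ≈ 73.5714 and Q = 1243/7 ≈ 177.5714.
ΔP = 73.5714 − 56 = +17.57.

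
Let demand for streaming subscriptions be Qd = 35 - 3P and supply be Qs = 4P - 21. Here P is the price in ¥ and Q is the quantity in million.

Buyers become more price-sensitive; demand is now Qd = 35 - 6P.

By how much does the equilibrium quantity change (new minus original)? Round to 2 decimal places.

-9.60

Initially, 35 - 3P = 4P - 21, so 56 = 7P and P = 8, Q = 11.
With the change applied: demand Qd = 35 - 6P, supply Qs = 4P - 21.
Clearing the new market: 35 - 6P = 4P - 21, so P = 5.6 and Q = 1.4.
ΔQ = 1.4 − 11 = -9.60.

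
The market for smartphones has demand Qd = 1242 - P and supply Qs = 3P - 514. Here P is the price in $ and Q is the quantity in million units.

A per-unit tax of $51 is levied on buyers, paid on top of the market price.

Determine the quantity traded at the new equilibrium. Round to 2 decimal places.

764.75

Initially, 1242 - P = 3P - 514, so 1756 = 4P and P = 439, Q = 803.
Since buyers pay the price plus the tax, the effective demand curve becomes Qd = 1191 - P.
Equate the new curves: 1191 - P = 3P - 514, giving 1705 = 4P, P = 426.25, Q = 764.75.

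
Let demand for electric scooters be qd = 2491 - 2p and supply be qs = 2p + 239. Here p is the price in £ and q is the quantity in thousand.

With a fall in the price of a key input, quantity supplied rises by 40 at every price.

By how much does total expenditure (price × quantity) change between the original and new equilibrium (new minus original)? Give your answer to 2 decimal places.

Initially, 2491 - 2p = 2p + 239, so 2252 = 4p and p = 563, q = 1365.
After the shift, demand is qd = 2491 - 2p and supply is qs = 2p + 279.
Setting them equal: 2491 - 2p = 2p + 279 → 2212 = 4p, so p = 553 and q = 1385.
Expenditure moves from 563×1365 = 768495 to 553×1385 = 765905; change = -2590.00.

-2590.00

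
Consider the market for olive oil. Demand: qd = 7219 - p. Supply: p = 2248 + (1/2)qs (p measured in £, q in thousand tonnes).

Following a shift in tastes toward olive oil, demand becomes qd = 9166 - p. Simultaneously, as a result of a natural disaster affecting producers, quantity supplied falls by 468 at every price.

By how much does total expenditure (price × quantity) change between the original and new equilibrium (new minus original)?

Solve the original market: 7219 - p = 2p - 4496, hence p = 3905 and q = 3314.
After the shift, demand is qd = 9166 - p and supply is qs = 2p - 4964.
Clearing the new market: 9166 - p = 2p - 4964, so p = 4710 and q = 4456.
Expenditure moves from 3905×3314 = 12941170 to 4710×4456 = 20987760; change = +8046590.

+8046590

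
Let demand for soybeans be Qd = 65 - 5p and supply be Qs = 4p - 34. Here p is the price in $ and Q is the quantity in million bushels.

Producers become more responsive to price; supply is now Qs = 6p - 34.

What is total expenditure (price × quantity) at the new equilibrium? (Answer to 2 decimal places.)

180.00

Solve the original market: 65 - 5p = 4p - 34, hence p = 11 and Q = 10.
After the shift, demand is Qd = 65 - 5p and supply is Qs = 6p - 34.
Setting them equal: 65 - 5p = 6p - 34 → 99 = 11p, so p = 9 and Q = 20.
New expenditure = 9 × 20 = 180.00.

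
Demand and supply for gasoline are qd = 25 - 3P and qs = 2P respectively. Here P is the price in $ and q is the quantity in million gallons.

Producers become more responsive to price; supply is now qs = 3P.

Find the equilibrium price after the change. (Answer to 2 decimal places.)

Solve the original market: 25 - 3P = 2P, hence P = 5 and q = 10.
The new curves are qd = 25 - 3P (demand) and qs = 3P (supply).
Setting them equal: 25 - 3P = 3P → 25 = 6P, so P = 25/6 ≈ 4.1667 and q = 12.5.

4.17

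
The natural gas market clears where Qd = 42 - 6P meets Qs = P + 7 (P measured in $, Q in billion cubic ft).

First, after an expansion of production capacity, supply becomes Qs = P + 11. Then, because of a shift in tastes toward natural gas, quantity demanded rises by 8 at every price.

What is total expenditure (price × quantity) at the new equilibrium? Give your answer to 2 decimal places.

Before the shock: 42 - 6P = P + 7 ⇒ 35 = 7P ⇒ P = 5, Q = 12.
After the shift, demand is Qd = 50 - 6P and supply is Qs = P + 11.
Equate the new curves: 50 - 6P = P + 11, giving 39 = 7P, P = 39/7 ≈ 5.5714, Q = 116/7 ≈ 16.5714.
New expenditure = 5.5714 × 16.5714 = 92.33.

92.33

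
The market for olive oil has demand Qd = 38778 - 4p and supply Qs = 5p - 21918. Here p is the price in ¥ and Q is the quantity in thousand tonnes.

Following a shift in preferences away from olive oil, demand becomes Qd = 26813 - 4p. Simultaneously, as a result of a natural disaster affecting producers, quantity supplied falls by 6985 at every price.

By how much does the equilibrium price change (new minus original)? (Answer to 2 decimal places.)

Original equilibrium: 38778 - 4p = 5p - 21918 gives 60696 = 9p, so p = 6744 and Q = 11802.
After the shift, demand is Qd = 26813 - 4p and supply is Qs = 5p - 28903.
Clearing the new market: 26813 - 4p = 5p - 28903, so p = 18572/3 ≈ 6190.6667 and Q = 6151/3 ≈ 2050.3333.
Δp = 6190.6667 − 6744 = -553.33.

-553.33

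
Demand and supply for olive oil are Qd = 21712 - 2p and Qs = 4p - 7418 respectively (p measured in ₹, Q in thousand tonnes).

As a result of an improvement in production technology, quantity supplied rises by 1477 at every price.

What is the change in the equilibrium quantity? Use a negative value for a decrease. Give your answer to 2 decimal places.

Original equilibrium: 21712 - 2p = 4p - 7418 gives 29130 = 6p, so p = 4855 and Q = 12002.
After the shift, demand is Qd = 21712 - 2p and supply is Qs = 4p - 5941.
Clearing the new market: 21712 - 2p = 4p - 5941, so p = 27653/6 ≈ 4608.8333 and Q = 37483/3 ≈ 12494.3333.
ΔQ = 12494.3333 − 12002 = +492.33.

+492.33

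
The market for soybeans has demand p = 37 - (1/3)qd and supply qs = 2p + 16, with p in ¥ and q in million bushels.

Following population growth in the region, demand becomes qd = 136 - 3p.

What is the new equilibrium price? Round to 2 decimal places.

Solve the original market: 111 - 3p = 2p + 16, hence p = 19 and q = 54.
The new curves are qd = 136 - 3p (demand) and qs = 2p + 16 (supply).
Equate the new curves: 136 - 3p = 2p + 16, giving 120 = 5p, p = 24, q = 64.

24.00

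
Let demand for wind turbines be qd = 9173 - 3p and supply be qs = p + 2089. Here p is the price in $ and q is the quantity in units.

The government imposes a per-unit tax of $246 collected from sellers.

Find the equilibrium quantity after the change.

3675.5

Solve the original market: 9173 - 3p = p + 2089, hence p = 1771 and q = 3860.
Since sellers keep the price net of the tax, the effective supply curve becomes qs = p + 1843.
New equilibrium: 9173 - 3p = p + 1843 ⇒ 7330 = 4p ⇒ p = 1832.5, q = 3675.5.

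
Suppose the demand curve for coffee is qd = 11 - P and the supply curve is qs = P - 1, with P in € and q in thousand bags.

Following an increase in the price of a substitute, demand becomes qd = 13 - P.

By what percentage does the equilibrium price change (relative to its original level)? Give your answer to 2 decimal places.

+16.67

Initially, 11 - P = P - 1, so 12 = 2P and P = 6, q = 5.
With the change applied: demand qd = 13 - P, supply qs = P - 1.
Setting them equal: 13 - P = P - 1 → 14 = 2P, so P = 7 and q = 6.
%ΔP = (7 − 6) / 6 × 100 = +16.67%.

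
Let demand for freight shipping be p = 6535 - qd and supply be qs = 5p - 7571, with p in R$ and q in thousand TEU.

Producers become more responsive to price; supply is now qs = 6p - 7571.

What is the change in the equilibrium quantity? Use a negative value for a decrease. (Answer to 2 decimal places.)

+335.86

Solve the original market: 6535 - p = 5p - 7571, hence p = 2351 and q = 4184.
After the shift, demand is qd = 6535 - p and supply is qs = 6p - 7571.
Clearing the new market: 6535 - p = 6p - 7571, so p = 14106/7 ≈ 2015.1429 and q = 31639/7 ≈ 4519.8571.
Δq = 4519.8571 − 4184 = +335.86.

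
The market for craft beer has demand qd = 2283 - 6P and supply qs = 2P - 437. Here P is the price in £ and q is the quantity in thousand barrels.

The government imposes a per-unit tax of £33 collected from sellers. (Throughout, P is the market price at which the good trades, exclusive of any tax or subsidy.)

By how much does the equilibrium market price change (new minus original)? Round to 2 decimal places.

+8.25

Before the shock: 2283 - 6P = 2P - 437 ⇒ 2720 = 8P ⇒ P = 340, q = 243.
Since sellers keep the price net of the tax, the effective supply curve becomes qs = 2P - 503.
New equilibrium: 2283 - 6P = 2P - 503 ⇒ 2786 = 8P ⇒ P = 348.25, q = 193.5.
ΔP = 348.25 − 340 = +8.25.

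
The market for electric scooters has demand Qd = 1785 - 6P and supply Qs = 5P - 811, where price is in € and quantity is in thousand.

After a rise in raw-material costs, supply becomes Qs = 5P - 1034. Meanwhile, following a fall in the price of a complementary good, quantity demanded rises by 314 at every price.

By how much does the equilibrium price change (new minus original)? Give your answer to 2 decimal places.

+48.82

Original equilibrium: 1785 - 6P = 5P - 811 gives 2596 = 11P, so P = 236 and Q = 369.
The shock moves the curves to Qd = 2099 - 6P and Qs = 5P - 1034.
Setting them equal: 2099 - 6P = 5P - 1034 → 3133 = 11P, so P = 3133/11 ≈ 284.8182 and Q = 4291/11 ≈ 390.0909.
ΔP = 284.8182 − 236 = +48.82.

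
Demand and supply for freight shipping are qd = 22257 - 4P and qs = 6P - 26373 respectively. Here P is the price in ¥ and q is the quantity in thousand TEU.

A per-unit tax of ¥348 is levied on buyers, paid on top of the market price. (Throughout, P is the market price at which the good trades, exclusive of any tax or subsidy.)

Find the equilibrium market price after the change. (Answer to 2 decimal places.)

Solve the original market: 22257 - 4P = 6P - 26373, hence P = 4863 and q = 2805.
Since buyers pay the price plus the tax, the effective demand curve becomes qd = 20865 - 4P.
Setting them equal: 20865 - 4P = 6P - 26373 → 47238 = 10P, so P = 4723.8 and q = 1969.8.

4723.80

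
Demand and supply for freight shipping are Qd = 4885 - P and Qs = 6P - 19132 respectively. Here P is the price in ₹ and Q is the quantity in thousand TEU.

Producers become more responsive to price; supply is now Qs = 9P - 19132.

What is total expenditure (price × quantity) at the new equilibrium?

5964141.61

Before the shock: 4885 - P = 6P - 19132 ⇒ 24017 = 7P ⇒ P = 3431, Q = 1454.
After the shift, demand is Qd = 4885 - P and supply is Qs = 9P - 19132.
Equate the new curves: 4885 - P = 9P - 19132, giving 24017 = 10P, P = 2401.7, Q = 2483.3.
New expenditure = 2401.7 × 2483.3 = 5964141.61.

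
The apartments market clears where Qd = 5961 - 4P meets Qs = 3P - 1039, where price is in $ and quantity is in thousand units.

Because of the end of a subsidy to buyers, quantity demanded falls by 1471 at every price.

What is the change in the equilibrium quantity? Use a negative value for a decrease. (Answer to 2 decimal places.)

-630.43

Original equilibrium: 5961 - 4P = 3P - 1039 gives 7000 = 7P, so P = 1000 and Q = 1961.
The new curves are Qd = 4490 - 4P (demand) and Qs = 3P - 1039 (supply).
New equilibrium: 4490 - 4P = 3P - 1039 ⇒ 5529 = 7P ⇒ P = 5529/7 ≈ 789.8571, Q = 9314/7 ≈ 1330.5714.
ΔQ = 1330.5714 − 1961 = -630.43.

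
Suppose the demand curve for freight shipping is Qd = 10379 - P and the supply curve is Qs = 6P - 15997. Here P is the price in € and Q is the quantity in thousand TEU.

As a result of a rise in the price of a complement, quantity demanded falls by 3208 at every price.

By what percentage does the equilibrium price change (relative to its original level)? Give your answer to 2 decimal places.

Before the shock: 10379 - P = 6P - 15997 ⇒ 26376 = 7P ⇒ P = 3768, Q = 6611.
With the change applied: demand Qd = 7171 - P, supply Qs = 6P - 15997.
Equate the new curves: 7171 - P = 6P - 15997, giving 23168 = 7P, P = 23168/7 ≈ 3309.7143, Q = 27029/7 ≈ 3861.2857.
%ΔP = (3309.7143 − 3768) / 3768 × 100 = -12.16%.

-12.16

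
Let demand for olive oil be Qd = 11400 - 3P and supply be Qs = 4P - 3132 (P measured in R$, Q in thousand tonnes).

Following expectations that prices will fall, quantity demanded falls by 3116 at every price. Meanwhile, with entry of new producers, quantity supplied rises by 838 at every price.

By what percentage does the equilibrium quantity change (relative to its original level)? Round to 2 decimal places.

-27.48

Solve the original market: 11400 - 3P = 4P - 3132, hence P = 2076 and Q = 5172.
After the shift, demand is Qd = 8284 - 3P and supply is Qs = 4P - 2294.
Setting them equal: 8284 - 3P = 4P - 2294 → 10578 = 7P, so P = 10578/7 ≈ 1511.1429 and Q = 26254/7 ≈ 3750.5714.
%ΔQ = (3750.5714 − 5172) / 5172 × 100 = -27.48%.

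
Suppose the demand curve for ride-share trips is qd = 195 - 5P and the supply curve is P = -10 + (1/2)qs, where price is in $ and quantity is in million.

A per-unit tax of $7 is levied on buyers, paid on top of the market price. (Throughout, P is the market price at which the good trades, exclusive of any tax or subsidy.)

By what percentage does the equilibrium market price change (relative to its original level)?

Solve the original market: 195 - 5P = 2P + 20, hence P = 25 and q = 70.
Since buyers pay the price plus the tax, the effective demand curve becomes qd = 160 - 5P.
New equilibrium: 160 - 5P = 2P + 20 ⇒ 140 = 7P ⇒ P = 20, q = 60.
%ΔP = (20 − 25) / 25 × 100 = -20%.

-20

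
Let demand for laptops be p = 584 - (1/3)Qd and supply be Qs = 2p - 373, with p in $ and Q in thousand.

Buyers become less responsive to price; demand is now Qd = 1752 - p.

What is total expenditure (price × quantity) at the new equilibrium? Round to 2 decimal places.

Before the shock: 1752 - 3p = 2p - 373 ⇒ 2125 = 5p ⇒ p = 425, Q = 477.
The shock moves the curves to Qd = 1752 - p and Qs = 2p - 373.
Clearing the new market: 1752 - p = 2p - 373, so p = 2125/3 ≈ 708.3333 and Q = 3131/3 ≈ 1043.6667.
New expenditure = 708.3333 × 1043.6667 = 739263.89.

739263.89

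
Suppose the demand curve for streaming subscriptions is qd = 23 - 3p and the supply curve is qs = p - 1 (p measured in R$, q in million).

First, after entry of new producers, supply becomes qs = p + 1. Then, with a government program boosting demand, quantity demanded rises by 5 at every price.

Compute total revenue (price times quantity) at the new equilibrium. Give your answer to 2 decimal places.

52.31

Solve the original market: 23 - 3p = p - 1, hence p = 6 and q = 5.
The shock moves the curves to qd = 28 - 3p and qs = p + 1.
Clearing the new market: 28 - 3p = p + 1, so p = 6.75 and q = 7.75.
New expenditure = 6.75 × 7.75 = 52.31.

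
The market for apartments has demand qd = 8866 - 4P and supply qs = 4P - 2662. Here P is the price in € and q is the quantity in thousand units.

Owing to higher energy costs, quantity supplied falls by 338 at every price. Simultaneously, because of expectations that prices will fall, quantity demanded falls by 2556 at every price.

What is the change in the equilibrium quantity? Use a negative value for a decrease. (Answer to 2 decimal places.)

-1447.00

Before the shock: 8866 - 4P = 4P - 2662 ⇒ 11528 = 8P ⇒ P = 1441, q = 3102.
After the shift, demand is qd = 6310 - 4P and supply is qs = 4P - 3000.
Equate the new curves: 6310 - 4P = 4P - 3000, giving 9310 = 8P, P = 1163.75, q = 1655.
Δq = 1655 − 3102 = -1447.00.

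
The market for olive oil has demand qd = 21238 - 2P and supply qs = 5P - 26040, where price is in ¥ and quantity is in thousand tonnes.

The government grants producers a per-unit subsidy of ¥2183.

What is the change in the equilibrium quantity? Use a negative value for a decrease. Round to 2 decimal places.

Before the shock: 21238 - 2P = 5P - 26040 ⇒ 47278 = 7P ⇒ P = 6754, q = 7730.
Since sellers receive the price plus the subsidy, the effective supply curve becomes qs = 5P - 15125.
Clearing the new market: 21238 - 2P = 5P - 15125, so P = 36363/7 ≈ 5194.7143 and q = 75940/7 ≈ 10848.5714.
Δq = 10848.5714 − 7730 = +3118.57.

+3118.57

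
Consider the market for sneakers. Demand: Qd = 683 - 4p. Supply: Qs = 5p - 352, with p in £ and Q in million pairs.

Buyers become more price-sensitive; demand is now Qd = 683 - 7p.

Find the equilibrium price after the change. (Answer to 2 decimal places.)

Before the shock: 683 - 4p = 5p - 352 ⇒ 1035 = 9p ⇒ p = 115, Q = 223.
With the change applied: demand Qd = 683 - 7p, supply Qs = 5p - 352.
Equate the new curves: 683 - 7p = 5p - 352, giving 1035 = 12p, p = 86.25, Q = 79.25.

86.25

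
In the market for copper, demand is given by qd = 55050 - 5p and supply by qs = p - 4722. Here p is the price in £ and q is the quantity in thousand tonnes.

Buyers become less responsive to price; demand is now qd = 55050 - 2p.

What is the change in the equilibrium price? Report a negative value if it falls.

Initially, 55050 - 5p = p - 4722, so 59772 = 6p and p = 9962, q = 5240.
The shock moves the curves to qd = 55050 - 2p and qs = p - 4722.
Setting them equal: 55050 - 2p = p - 4722 → 59772 = 3p, so p = 19924 and q = 15202.
Δp = 19924 − 9962 = +9962.

+9962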